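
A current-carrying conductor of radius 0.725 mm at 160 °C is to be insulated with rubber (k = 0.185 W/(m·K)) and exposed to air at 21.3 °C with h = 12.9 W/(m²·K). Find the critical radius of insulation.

r_cr = 1.43 cm

For a cylinder, r_cr = k_ins/h = 0.185/12.9 = 0.0143 m = 1.43 cm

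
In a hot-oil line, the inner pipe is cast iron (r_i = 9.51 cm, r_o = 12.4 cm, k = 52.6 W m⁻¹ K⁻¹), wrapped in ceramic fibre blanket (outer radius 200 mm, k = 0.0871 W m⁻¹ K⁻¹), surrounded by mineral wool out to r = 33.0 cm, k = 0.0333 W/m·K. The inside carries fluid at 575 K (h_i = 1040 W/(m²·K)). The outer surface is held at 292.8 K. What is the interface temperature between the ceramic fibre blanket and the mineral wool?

Treat each layer as a resistance in series:
  R'_conv,in = 1/(2πr h) = 1/(2π·0.0951·1040) = 0.001609 m·K/W
  R'_cast iron = ln(0.124/0.0951)/(2πk) = 0.2654/(2π·52.6) = 8.029×10^-4 m·K/W
  R'_ceramic fibre blanket = ln(0.200/0.124)/(2πk) = 0.4780/(2π·0.0871) = 0.8735 m·K/W
  R'_mineral wool = ln(0.330/0.200)/(2πk) = 0.5008/(2π·0.0333) = 2.393 m·K/W
ΣR = 0.001609 + 8.029×10^-4 + 0.8735 + 2.393 = 3.269 m·K/W
Q' = ΔT/ΣR = (575 K − 292.8 K)/3.269 = 86.33 W/m
From the inner boundary to the ceramic fibre blanket/mineral wool interface, ΣR_partial = 0.8759 m·K/W.
T_interface = T_in − Q'·ΣR_partial = 575 K − (86.33)(0.8759) = 499 K

T = 499 K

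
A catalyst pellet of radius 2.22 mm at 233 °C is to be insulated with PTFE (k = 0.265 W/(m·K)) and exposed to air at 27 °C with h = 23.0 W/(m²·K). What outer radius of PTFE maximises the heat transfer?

For a sphere, r_cr = 2k_ins/h = 2·0.265/23.0 = 0.0230 m = 2.30 cm

r_cr = 2.30 cm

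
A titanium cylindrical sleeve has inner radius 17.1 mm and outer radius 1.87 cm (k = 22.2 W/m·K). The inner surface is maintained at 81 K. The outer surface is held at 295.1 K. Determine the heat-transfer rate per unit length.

Q' = 2πk·ΔT/ln(r₂/r₁) = 2π × 22.2 × 214.1 / ln(0.0187/0.0171) = 3.34×10^5 W/m

Q' = 334 kW/m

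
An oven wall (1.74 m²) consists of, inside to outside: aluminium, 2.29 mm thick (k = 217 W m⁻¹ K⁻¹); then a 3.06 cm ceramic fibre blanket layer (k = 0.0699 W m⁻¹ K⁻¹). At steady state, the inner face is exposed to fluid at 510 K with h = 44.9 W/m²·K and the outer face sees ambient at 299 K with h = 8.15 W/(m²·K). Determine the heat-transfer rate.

Q = 630 W

Treat each layer as a resistance in series:
  R_conv,in = 1/(hA) = 1/(44.9·1.74) = 0.01280 K/W
  R_aluminium = L/(kA) = 0.00229/(217·1.74) = 6.065×10^-6 K/W
  R_ceramic fibre blanket = L/(kA) = 0.0306/(0.0699·1.74) = 0.2516 K/W
  R_conv,out = 1/(hA) = 1/(8.15·1.74) = 0.07052 K/W
ΣR = 0.01280 + 6.065×10^-6 + 0.2516 + 0.07052 = 0.3349 K/W
Q = ΔT/ΣR = (510 K − 299 K)/0.3349 = 630 W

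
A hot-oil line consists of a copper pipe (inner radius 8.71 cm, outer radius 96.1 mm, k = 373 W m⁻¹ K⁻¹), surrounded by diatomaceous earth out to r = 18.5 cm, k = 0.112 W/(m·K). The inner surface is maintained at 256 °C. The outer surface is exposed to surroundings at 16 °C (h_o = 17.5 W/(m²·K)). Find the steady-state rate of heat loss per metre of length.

Resistance network (inner→outer):
  R'_copper = ln(0.0961/0.0871)/(2πk) = 0.09833/(2π·373) = 4.196×10^-5 m·K/W
  R'_diatomaceous earth = ln(0.185/0.0961)/(2πk) = 0.6550/(2π·0.112) = 0.9307 m·K/W
  R'_conv,out = 1/(2πr h) = 1/(2π·0.185·17.5) = 0.04916 m·K/W
ΣR = 4.196×10^-5 + 0.9307 + 0.04916 = 0.9799 m·K/W
Q' = ΔT/ΣR = (256 °C − 16 °C)/0.9799 = 245 W/m

Q' = 245 W/m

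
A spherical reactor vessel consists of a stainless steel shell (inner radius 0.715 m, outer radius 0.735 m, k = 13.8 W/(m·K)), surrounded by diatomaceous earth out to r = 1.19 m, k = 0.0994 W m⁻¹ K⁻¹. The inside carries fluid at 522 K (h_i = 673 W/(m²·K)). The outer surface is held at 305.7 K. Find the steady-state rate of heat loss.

Series thermal resistances, inner to outer:
  R_conv,in = 1/(4πr²h) = 1/(4π·0.715²·673) = 2.313×10^-4 K/W
  R_stainless steel = (1/0.715 − 1/0.735)/(4πk) = 0.03806/(4π·13.8) = 2.195×10^-4 K/W
  R_diatomaceous earth = (1/0.735 − 1/1.19)/(4πk) = 0.5202/(4π·0.0994) = 0.4165 K/W
ΣR = 2.313×10^-4 + 2.195×10^-4 + 0.4165 = 0.4170 K/W
Q = ΔT/ΣR = (522 K − 305.7 K)/0.4170 = 519 W

Q = 519 W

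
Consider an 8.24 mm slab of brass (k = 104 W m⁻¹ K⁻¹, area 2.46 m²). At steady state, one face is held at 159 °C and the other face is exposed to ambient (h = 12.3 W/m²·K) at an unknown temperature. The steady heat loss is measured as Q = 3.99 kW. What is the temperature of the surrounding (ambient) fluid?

T_out = 27.0 °C

Sum the resistances:
  R_brass = L/(kA) = 0.00824/(104·2.46) = 3.221×10^-5 K/W
  R_conv,out = 1/(hA) = 1/(12.3·2.46) = 0.03305 K/W
ΣR = 0.03308 K/W
ΔT = Q·ΣR = 3990 × 0.03308 = 132.0 K
Heat flows outward, so T_out = T_in − ΔT = 159 − 132.0 = 27.0 °C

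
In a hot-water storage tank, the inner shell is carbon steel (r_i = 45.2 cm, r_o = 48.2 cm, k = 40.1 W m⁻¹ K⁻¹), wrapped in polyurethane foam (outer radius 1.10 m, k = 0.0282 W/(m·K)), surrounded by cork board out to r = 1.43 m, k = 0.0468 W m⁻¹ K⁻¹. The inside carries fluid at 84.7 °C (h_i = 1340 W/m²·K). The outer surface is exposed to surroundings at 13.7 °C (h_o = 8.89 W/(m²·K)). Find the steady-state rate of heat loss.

Q = 19.4 W

Resistance network (inner→outer):
  R_conv,in = 1/(4πr²h) = 1/(4π·0.452²·1340) = 2.907×10^-4 K/W
  R_carbon steel = (1/0.452 − 1/0.482)/(4πk) = 0.1377/(4π·40.1) = 2.733×10^-4 K/W
  R_polyurethane foam = (1/0.482 − 1/1.10)/(4πk) = 1.166/(4π·0.0282) = 3.289 K/W
  R_cork board = (1/1.10 − 1/1.43)/(4πk) = 0.2098/(4π·0.0468) = 0.3567 K/W
  R_conv,out = 1/(4πr²h) = 1/(4π·1.43²·8.89) = 0.004377 K/W
ΣR = 2.907×10^-4 + 2.733×10^-4 + 3.289 + 0.3567 + 0.004377 = 3.651 K/W
Q = ΔT/ΣR = (84.7 °C − 13.7 °C)/3.651 = 19.4 W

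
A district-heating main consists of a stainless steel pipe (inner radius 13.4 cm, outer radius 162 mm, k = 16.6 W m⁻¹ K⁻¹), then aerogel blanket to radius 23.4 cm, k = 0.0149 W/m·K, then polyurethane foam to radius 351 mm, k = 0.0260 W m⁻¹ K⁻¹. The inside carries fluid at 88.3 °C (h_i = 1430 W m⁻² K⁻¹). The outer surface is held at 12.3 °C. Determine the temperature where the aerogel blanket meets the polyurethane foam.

T = 41.7 °C

Resistance network (inner→outer):
  R'_conv,in = 1/(2πr h) = 1/(2π·0.134·1430) = 8.306×10^-4 m·K/W
  R'_stainless steel = ln(0.162/0.134)/(2πk) = 0.1898/(2π·16.6) = 0.001819 m·K/W
  R'_aerogel blanket = ln(0.234/0.162)/(2πk) = 0.3677/(2π·0.0149) = 3.928 m·K/W
  R'_polyurethane foam = ln(0.351/0.234)/(2πk) = 0.4055/(2π·0.0260) = 2.482 m·K/W
ΣR = 8.306×10^-4 + 0.001819 + 3.928 + 2.482 = 6.413 m·K/W
Q' = ΔT/ΣR = (88.3 °C − 12.3 °C)/6.413 = 11.85 W/m
From the inner boundary to the aerogel blanket/polyurethane foam interface, ΣR_partial = 3.931 m·K/W.
T_interface = T_in − Q'·ΣR_partial = 88.3 °C − (11.85)(3.931) = 41.7 °C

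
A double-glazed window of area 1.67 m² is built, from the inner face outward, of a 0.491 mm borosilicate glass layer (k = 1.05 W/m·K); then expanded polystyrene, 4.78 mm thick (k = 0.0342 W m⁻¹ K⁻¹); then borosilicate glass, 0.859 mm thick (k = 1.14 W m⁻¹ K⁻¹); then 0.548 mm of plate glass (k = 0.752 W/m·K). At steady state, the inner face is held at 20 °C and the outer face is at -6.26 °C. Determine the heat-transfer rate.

Resistance network (inner→outer):
  R_borosilicate glass = L/(kA) = 4.91×10^-4/(1.05·1.67) = 2.800×10^-4 K/W
  R_expanded polystyrene = L/(kA) = 0.00478/(0.0342·1.67) = 0.08369 K/W
  R_borosilicate glass = L/(kA) = 8.59×10^-4/(1.14·1.67) = 4.512×10^-4 K/W
  R_plate glass = L/(kA) = 5.48×10^-4/(0.752·1.67) = 4.364×10^-4 K/W
ΣR = 2.800×10^-4 + 0.08369 + 4.512×10^-4 + 4.364×10^-4 = 0.08486 K/W
Q = ΔT/ΣR = (20 °C − -6.26 °C)/0.08486 = 309 W

Q = 309 W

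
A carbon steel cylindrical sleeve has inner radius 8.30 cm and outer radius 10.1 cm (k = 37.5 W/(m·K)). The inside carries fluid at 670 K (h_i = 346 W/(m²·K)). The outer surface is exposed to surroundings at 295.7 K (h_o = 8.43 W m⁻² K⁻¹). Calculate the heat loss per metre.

Q' = 1940 W/m

Series thermal resistances, inner to outer:
  R'_conv,in = 1/(2πr h) = 1/(2π·0.0830·346) = 0.005542 m·K/W
  R'_carbon steel = ln(0.101/0.0830)/(2πk) = 0.1963/(2π·37.5) = 8.330×10^-4 m·K/W
  R'_conv,out = 1/(2πr h) = 1/(2π·0.101·8.43) = 0.1869 m·K/W
ΣR = 0.005542 + 8.330×10^-4 + 0.1869 = 0.1933 m·K/W
Q' = ΔT/ΣR = (670 K − 295.7 K)/0.1933 = 1940 W/m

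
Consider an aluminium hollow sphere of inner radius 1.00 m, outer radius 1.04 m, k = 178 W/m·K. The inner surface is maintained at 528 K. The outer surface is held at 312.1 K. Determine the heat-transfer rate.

Q = 1.26×10^7 W

Q = 4πk·ΔT/(1/r₁ − 1/r₂) = 4π × 178 × 215.9 / (1/1.00 − 1/1.04) = 1.26×10^7 W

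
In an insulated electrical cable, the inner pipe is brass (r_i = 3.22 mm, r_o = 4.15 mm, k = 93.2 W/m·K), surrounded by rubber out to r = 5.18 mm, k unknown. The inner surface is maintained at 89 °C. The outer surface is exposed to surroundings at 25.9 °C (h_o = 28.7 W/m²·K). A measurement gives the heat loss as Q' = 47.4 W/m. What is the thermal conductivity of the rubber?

k = 0.136 W/m·K

ΣR = ΔT/Q' = |89 − 25.9|/47.4 = 1.331 m·K/W
Known resistances:
  R'_brass = ln(0.00415/0.00322)/(2πk) = 0.2537/(2π·93.2) = 4.333×10^-4 m·K/W
  R'_conv,out = 1/(2πr h) = 1/(2π·0.00518·28.7) = 1.071 m·K/W
R_rubber = ΣR − ΣR_known = 1.331 − 1.071 = 0.2600 m·K/W
ln(r₂/r₁)/(2πk) = 0.2600 ⇒ k = 0.2217/(2π·0.2600) = 0.136 W/m·K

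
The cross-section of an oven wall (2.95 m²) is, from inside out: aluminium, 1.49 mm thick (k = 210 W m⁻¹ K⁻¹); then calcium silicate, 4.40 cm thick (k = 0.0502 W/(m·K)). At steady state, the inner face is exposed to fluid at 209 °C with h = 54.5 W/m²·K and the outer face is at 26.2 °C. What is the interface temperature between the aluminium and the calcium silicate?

T = 205 °C

Resistance network (inner→outer):
  R_conv,in = 1/(hA) = 1/(54.5·2.95) = 0.006220 K/W
  R_aluminium = L/(kA) = 0.00149/(210·2.95) = 2.405×10^-6 K/W
  R_calcium silicate = L/(kA) = 0.0440/(0.0502·2.95) = 0.2971 K/W
ΣR = 0.006220 + 2.405×10^-6 + 0.2971 = 0.3033 K/W
Q = ΔT/ΣR = (209 °C − 26.2 °C)/0.3033 = 602.7 W
From the inner boundary to the aluminium/calcium silicate interface, ΣR_partial = 0.006222 K/W.
T_interface = T_in − Q·ΣR_partial = 209 °C − (602.7)(0.006222) = 205 °C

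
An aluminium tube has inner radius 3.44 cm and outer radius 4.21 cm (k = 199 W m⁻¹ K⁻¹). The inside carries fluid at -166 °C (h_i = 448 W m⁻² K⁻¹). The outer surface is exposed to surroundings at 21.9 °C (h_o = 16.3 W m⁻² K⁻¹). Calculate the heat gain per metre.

Q' = 775 W/m

Series thermal resistances, inner to outer:
  R'_conv,in = 1/(2πr h) = 1/(2π·0.0344·448) = 0.01033 m·K/W
  R'_aluminium = ln(0.0421/0.0344)/(2πk) = 0.2020/(2π·199) = 1.615×10^-4 m·K/W
  R'_conv,out = 1/(2πr h) = 1/(2π·0.0421·16.3) = 0.2319 m·K/W
ΣR = 0.01033 + 1.615×10^-4 + 0.2319 = 0.2424 m·K/W
Q' = ΔT/ΣR = (-166 °C − 21.9 °C)/0.2424 = -775 W/m
(Negative Q' ⇒ heat flows inward; heat gain = 775 W/m.)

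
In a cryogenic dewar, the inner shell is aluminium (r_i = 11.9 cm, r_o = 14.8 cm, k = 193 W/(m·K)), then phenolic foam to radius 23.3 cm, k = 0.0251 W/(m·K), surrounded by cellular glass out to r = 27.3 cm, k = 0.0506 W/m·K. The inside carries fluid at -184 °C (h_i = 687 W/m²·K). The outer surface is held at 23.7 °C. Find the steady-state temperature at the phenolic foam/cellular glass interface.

Resistance network (inner→outer):
  R_conv,in = 1/(4πr²h) = 1/(4π·0.119²·687) = 0.008180 K/W
  R_aluminium = (1/0.119 − 1/0.148)/(4πk) = 1.647/(4π·193) = 6.789×10^-4 K/W
  R_phenolic foam = (1/0.148 − 1/0.233)/(4πk) = 2.465/(4π·0.0251) = 7.815 K/W
  R_cellular glass = (1/0.233 − 1/0.273)/(4πk) = 0.6288/(4π·0.0506) = 0.9890 K/W
ΣR = 0.008180 + 6.789×10^-4 + 7.815 + 0.9890 = 8.813 K/W
Q = ΔT/ΣR = (-184 °C − 23.7 °C)/8.813 = -23.57 W
From the inner boundary to the phenolic foam/cellular glass interface, ΣR_partial = 7.824 K/W.
T_interface = T_in − Q·ΣR_partial = -184 °C − (-23.57)(7.824) = 0.4 °C

T = 0.4 °C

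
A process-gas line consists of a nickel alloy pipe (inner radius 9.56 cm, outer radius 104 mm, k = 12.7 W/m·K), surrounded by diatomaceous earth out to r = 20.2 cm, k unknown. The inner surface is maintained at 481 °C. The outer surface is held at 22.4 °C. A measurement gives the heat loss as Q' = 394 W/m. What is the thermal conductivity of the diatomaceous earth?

ΣR = ΔT/Q' = |481 − 22.4|/394 = 1.164 m·K/W
Known resistances:
  R'_nickel alloy = ln(0.104/0.0956)/(2πk) = 0.08422/(2π·12.7) = 0.001055 m·K/W
R_diatomaceous earth = ΣR − ΣR_known = 1.164 − 0.001055 = 1.163 m·K/W
ln(r₂/r₁)/(2πk) = 1.163 ⇒ k = 0.6639/(2π·1.163) = 0.0909 W/m·K

k = 0.0909 W/m·K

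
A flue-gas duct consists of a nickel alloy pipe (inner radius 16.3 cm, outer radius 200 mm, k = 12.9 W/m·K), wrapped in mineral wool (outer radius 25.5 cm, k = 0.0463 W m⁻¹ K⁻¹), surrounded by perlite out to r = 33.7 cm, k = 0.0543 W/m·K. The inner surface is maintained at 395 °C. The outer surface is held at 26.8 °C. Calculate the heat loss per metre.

Q' = 222 W/m

Treat each layer as a resistance in series:
  R'_nickel alloy = ln(0.200/0.163)/(2πk) = 0.2046/(2π·12.9) = 0.002524 m·K/W
  R'_mineral wool = ln(0.255/0.200)/(2πk) = 0.2429/(2π·0.0463) = 0.8351 m·K/W
  R'_perlite = ln(0.337/0.255)/(2πk) = 0.2788/(2π·0.0543) = 0.8172 m·K/W
ΣR = 0.002524 + 0.8351 + 0.8172 = 1.655 m·K/W
Q' = ΔT/ΣR = (395 °C − 26.8 °C)/1.655 = 222 W/m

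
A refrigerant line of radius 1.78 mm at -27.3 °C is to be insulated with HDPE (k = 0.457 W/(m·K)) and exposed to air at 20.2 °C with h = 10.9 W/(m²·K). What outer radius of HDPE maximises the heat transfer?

r_cr = 4.19 cm

For a cylinder, r_cr = k_ins/h = 0.457/10.9 = 0.0419 m = 4.19 cm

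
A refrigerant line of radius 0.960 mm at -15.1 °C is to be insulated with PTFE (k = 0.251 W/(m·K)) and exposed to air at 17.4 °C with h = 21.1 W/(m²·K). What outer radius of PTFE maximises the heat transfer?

For a cylinder, r_cr = k_ins/h = 0.251/21.1 = 0.0119 m = 1.19 cm

r_cr = 1.19 cm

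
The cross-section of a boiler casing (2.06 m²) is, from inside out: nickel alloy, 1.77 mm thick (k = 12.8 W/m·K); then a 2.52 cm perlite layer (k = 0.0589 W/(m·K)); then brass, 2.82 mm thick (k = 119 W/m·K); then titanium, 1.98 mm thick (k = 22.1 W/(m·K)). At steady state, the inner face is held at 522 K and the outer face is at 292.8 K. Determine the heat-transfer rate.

Resistance network (inner→outer):
  R_nickel alloy = L/(kA) = 0.00177/(12.8·2.06) = 6.713×10^-5 K/W
  R_perlite = L/(kA) = 0.0252/(0.0589·2.06) = 0.2077 K/W
  R_brass = L/(kA) = 0.00282/(119·2.06) = 1.150×10^-5 K/W
  R_titanium = L/(kA) = 0.00198/(22.1·2.06) = 4.349×10^-5 K/W
ΣR = 6.713×10^-5 + 0.2077 + 1.150×10^-5 + 4.349×10^-5 = 0.2078 K/W
Q = ΔT/ΣR = (522 K − 292.8 K)/0.2078 = 1100 W

Q = 1100 W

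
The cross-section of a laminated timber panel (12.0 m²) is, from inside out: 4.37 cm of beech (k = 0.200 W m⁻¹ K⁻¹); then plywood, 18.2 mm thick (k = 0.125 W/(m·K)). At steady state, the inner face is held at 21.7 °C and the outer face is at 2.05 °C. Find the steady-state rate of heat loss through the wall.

Series thermal resistances, inner to outer:
  R_beech = L/(kA) = 0.0437/(0.200·12.0) = 0.01821 K/W
  R_plywood = L/(kA) = 0.0182/(0.125·12.0) = 0.01213 K/W
ΣR = 0.01821 + 0.01213 = 0.03034 K/W
Q = ΔT/ΣR = (21.7 °C − 2.05 °C)/0.03034 = 648 W

Q = 648 W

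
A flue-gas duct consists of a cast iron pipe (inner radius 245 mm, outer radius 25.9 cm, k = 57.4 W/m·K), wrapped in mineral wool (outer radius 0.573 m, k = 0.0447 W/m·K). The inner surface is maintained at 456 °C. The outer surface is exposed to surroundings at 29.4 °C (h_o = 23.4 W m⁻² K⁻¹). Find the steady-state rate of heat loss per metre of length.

Resistance network (inner→outer):
  R'_cast iron = ln(0.259/0.245)/(2πk) = 0.05557/(2π·57.4) = 1.541×10^-4 m·K/W
  R'_mineral wool = ln(0.573/0.259)/(2πk) = 0.7941/(2π·0.0447) = 2.827 m·K/W
  R'_conv,out = 1/(2πr h) = 1/(2π·0.573·23.4) = 0.01187 m·K/W
ΣR = 1.541×10^-4 + 2.827 + 0.01187 = 2.839 m·K/W
Q' = ΔT/ΣR = (456 °C − 29.4 °C)/2.839 = 150 W/m

Q' = 150 W/m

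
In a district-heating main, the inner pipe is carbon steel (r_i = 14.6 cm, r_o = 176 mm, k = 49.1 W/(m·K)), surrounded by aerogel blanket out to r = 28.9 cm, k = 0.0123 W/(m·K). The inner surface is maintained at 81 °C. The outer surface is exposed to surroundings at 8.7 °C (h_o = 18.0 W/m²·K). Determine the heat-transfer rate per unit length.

Q' = 11.2 W/m

Resistance network (inner→outer):
  R'_carbon steel = ln(0.176/0.146)/(2πk) = 0.1869/(2π·49.1) = 6.058×10^-4 m·K/W
  R'_aerogel blanket = ln(0.289/0.176)/(2πk) = 0.4959/(2π·0.0123) = 6.417 m·K/W
  R'_conv,out = 1/(2πr h) = 1/(2π·0.289·18.0) = 0.03059 m·K/W
ΣR = 6.058×10^-4 + 6.417 + 0.03059 = 6.448 m·K/W
Q' = ΔT/ΣR = (81 °C − 8.7 °C)/6.448 = 11.2 W/m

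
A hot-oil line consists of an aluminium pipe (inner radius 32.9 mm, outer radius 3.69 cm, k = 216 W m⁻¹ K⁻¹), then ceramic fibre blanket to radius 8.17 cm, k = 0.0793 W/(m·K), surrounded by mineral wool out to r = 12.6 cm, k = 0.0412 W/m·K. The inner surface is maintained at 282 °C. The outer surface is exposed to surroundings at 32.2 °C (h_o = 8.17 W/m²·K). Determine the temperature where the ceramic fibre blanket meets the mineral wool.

Resistance network (inner→outer):
  R'_aluminium = ln(0.0369/0.0329)/(2πk) = 0.1147/(2π·216) = 8.454×10^-5 m·K/W
  R'_ceramic fibre blanket = ln(0.0817/0.0369)/(2πk) = 0.7948/(2π·0.0793) = 1.595 m·K/W
  R'_mineral wool = ln(0.126/0.0817)/(2πk) = 0.4332/(2π·0.0412) = 1.674 m·K/W
  R'_conv,out = 1/(2πr h) = 1/(2π·0.126·8.17) = 0.1546 m·K/W
ΣR = 8.454×10^-5 + 1.595 + 1.674 + 0.1546 = 3.424 m·K/W
Q' = ΔT/ΣR = (282 °C − 32.2 °C)/3.424 = 72.96 W/m
From the inner boundary to the ceramic fibre blanket/mineral wool interface, ΣR_partial = 1.595 m·K/W.
T_interface = T_in − Q'·ΣR_partial = 282 °C − (72.96)(1.595) = 166 °C

T = 166 °C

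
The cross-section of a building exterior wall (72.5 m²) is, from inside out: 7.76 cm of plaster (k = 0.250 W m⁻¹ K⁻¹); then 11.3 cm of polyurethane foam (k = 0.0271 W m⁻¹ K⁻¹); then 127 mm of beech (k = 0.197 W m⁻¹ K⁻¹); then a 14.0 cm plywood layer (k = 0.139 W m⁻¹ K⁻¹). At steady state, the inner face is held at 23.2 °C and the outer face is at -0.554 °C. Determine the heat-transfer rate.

Treat each layer as a resistance in series:
  R_plaster = L/(kA) = 0.0776/(0.250·72.5) = 0.004281 K/W
  R_polyurethane foam = L/(kA) = 0.113/(0.0271·72.5) = 0.05751 K/W
  R_beech = L/(kA) = 0.127/(0.197·72.5) = 0.008892 K/W
  R_plywood = L/(kA) = 0.140/(0.139·72.5) = 0.01389 K/W
ΣR = 0.004281 + 0.05751 + 0.008892 + 0.01389 = 0.08457 K/W
Q = ΔT/ΣR = (23.2 °C − -0.554 °C)/0.08457 = 281 W

Q = 281 W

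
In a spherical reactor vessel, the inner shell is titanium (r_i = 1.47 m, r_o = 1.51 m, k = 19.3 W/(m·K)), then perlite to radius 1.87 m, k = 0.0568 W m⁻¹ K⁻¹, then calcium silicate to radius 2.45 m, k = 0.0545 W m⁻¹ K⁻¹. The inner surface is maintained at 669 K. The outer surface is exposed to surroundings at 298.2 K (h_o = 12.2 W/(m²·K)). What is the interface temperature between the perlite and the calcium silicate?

Series thermal resistances, inner to outer:
  R_titanium = (1/1.47 − 1/1.51)/(4πk) = 0.01802/(4π·19.3) = 7.430×10^-5 K/W
  R_perlite = (1/1.51 − 1/1.87)/(4πk) = 0.1275/(4π·0.0568) = 0.1786 K/W
  R_calcium silicate = (1/1.87 − 1/2.45)/(4πk) = 0.1266/(4π·0.0545) = 0.1848 K/W
  R_conv,out = 1/(4πr²h) = 1/(4π·2.45²·12.2) = 0.001087 K/W
ΣR = 7.430×10^-5 + 0.1786 + 0.1848 + 0.001087 = 0.3646 K/W
Q = ΔT/ΣR = (669 K − 298.2 K)/0.3646 = 1017 W
From the inner boundary to the perlite/calcium silicate interface, ΣR_partial = 0.1787 K/W.
T_interface = T_in − Q·ΣR_partial = 669 K − (1017)(0.1787) = 487 K

T = 487 K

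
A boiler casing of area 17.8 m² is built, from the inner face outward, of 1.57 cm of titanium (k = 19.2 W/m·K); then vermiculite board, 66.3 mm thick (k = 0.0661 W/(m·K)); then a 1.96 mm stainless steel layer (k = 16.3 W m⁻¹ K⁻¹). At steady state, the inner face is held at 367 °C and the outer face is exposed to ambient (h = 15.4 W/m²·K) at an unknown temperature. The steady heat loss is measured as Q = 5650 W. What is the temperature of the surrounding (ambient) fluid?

T_out = 27.7 °C

Series resistances:
  R_titanium = L/(kA) = 0.0157/(19.2·17.8) = 4.594×10^-5 K/W
  R_vermiculite board = L/(kA) = 0.0663/(0.0661·17.8) = 0.05635 K/W
  R_stainless steel = L/(kA) = 0.00196/(16.3·17.8) = 6.755×10^-6 K/W
  R_conv,out = 1/(hA) = 1/(15.4·17.8) = 0.003648 K/W
ΣR = 0.06005 K/W
ΔT = Q·ΣR = 5650 × 0.06005 = 339.3 K
Heat flows outward, so T_out = T_in − ΔT = 367 − 339.3 = 27.7 °C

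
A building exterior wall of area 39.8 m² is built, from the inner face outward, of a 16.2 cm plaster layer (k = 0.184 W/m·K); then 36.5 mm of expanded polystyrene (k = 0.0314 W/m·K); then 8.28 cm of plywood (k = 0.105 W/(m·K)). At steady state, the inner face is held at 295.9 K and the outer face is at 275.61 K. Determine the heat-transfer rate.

Q = 285 W

Resistance network (inner→outer):
  R_plaster = L/(kA) = 0.162/(0.184·39.8) = 0.02212 K/W
  R_expanded polystyrene = L/(kA) = 0.0365/(0.0314·39.8) = 0.02921 K/W
  R_plywood = L/(kA) = 0.0828/(0.105·39.8) = 0.01981 K/W
ΣR = 0.02212 + 0.02921 + 0.01981 = 0.07114 K/W
Q = ΔT/ΣR = (295.9 K − 275.61 K)/0.07114 = 285 W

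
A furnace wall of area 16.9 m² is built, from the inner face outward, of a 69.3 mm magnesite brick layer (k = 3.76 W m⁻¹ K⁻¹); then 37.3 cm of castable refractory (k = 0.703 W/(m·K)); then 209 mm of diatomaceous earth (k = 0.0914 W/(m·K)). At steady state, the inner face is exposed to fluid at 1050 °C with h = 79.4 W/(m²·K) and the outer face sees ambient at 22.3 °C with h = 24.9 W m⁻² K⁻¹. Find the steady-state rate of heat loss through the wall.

Resistance network (inner→outer):
  R_conv,in = 1/(hA) = 1/(79.4·16.9) = 7.452×10^-4 K/W
  R_magnesite brick = L/(kA) = 0.0693/(3.76·16.9) = 0.001091 K/W
  R_castable refractory = L/(kA) = 0.373/(0.703·16.9) = 0.03140 K/W
  R_diatomaceous earth = L/(kA) = 0.209/(0.0914·16.9) = 0.1353 K/W
  R_conv,out = 1/(hA) = 1/(24.9·16.9) = 0.002376 K/W
ΣR = 7.452×10^-4 + 0.001091 + 0.03140 + 0.1353 + 0.002376 = 0.1709 K/W
Q = ΔT/ΣR = (1050 °C − 22.3 °C)/0.1709 = 6010 W

Q = 6.01 kW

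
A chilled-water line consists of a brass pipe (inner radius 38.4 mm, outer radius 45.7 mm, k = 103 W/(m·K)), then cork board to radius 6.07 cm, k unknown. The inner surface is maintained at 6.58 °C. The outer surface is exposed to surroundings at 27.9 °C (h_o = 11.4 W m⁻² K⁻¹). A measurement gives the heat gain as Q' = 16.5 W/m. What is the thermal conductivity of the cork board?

ΣR = ΔT/Q' = |6.58 − 27.9|/16.5 = 1.292 m·K/W
Known resistances:
  R'_brass = ln(0.0457/0.0384)/(2πk) = 0.1740/(2π·103) = 2.689×10^-4 m·K/W
  R'_conv,out = 1/(2πr h) = 1/(2π·0.0607·11.4) = 0.2300 m·K/W
R_cork board = ΣR − ΣR_known = 1.292 − 0.2303 = 1.062 m·K/W
ln(r₂/r₁)/(2πk) = 1.062 ⇒ k = 0.2838/(2π·1.062) = 0.0425 W/m·K

k = 0.0425 W/m·K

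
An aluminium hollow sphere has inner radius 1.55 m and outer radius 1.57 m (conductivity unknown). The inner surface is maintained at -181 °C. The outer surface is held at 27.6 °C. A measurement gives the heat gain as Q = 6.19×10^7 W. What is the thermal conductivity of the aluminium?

k = 194 W/m·K

ΣR = ΔT/Q = |-181 − 27.6|/6.19×10^7 = 3.370×10^-6 K/W
(1/r₁−1/r₂)/(4πk) = 3.370×10^-6 ⇒ k = 0.008219/(4π·3.370×10^-6) = 194 W/m·K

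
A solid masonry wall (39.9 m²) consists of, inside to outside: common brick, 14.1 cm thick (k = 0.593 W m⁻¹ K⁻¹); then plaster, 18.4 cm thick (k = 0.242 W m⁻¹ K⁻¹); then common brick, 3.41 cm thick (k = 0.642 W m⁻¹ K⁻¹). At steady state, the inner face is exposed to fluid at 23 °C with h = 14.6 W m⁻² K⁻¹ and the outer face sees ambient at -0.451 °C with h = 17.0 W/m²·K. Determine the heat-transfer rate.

Q = 794 W

Series thermal resistances, inner to outer:
  R_conv,in = 1/(hA) = 1/(14.6·39.9) = 0.001717 K/W
  R_common brick = L/(kA) = 0.141/(0.593·39.9) = 0.005959 K/W
  R_plaster = L/(kA) = 0.184/(0.242·39.9) = 0.01906 K/W
  R_common brick = L/(kA) = 0.0341/(0.642·39.9) = 0.001331 K/W
  R_conv,out = 1/(hA) = 1/(17.0·39.9) = 0.001474 K/W
ΣR = 0.001717 + 0.005959 + 0.01906 + 0.001331 + 0.001474 = 0.02954 K/W
Q = ΔT/ΣR = (23 °C − -0.451 °C)/0.02954 = 794 W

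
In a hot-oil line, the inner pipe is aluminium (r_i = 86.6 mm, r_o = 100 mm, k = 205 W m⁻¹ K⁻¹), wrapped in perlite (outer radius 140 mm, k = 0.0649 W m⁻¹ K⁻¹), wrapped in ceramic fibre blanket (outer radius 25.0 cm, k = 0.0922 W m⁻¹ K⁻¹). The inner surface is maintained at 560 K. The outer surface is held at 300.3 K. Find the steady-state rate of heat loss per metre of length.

Series thermal resistances, inner to outer:
  R'_aluminium = ln(0.100/0.0866)/(2πk) = 0.1439/(2π·205) = 1.117×10^-4 m·K/W
  R'_perlite = ln(0.140/0.100)/(2πk) = 0.3365/(2π·0.0649) = 0.8251 m·K/W
  R'_ceramic fibre blanket = ln(0.250/0.140)/(2πk) = 0.5798/(2π·0.0922) = 1.001 m·K/W
ΣR = 1.117×10^-4 + 0.8251 + 1.001 = 1.826 m·K/W
Q' = ΔT/ΣR = (560 K − 300.3 K)/1.826 = 142 W/m

Q' = 142 W/m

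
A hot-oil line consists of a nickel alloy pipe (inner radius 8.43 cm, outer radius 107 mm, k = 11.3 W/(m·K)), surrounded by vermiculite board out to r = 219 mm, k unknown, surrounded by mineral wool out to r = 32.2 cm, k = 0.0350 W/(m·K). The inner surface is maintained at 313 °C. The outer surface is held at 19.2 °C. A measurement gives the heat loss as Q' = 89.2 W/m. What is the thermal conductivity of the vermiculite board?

k = 0.0741 W/m·K

ΣR = ΔT/Q' = |313 − 19.2|/89.2 = 3.294 m·K/W
Known resistances:
  R'_nickel alloy = ln(0.107/0.0843)/(2πk) = 0.2384/(2π·11.3) = 0.003358 m·K/W
  R'_mineral wool = ln(0.322/0.219)/(2πk) = 0.3855/(2π·0.0350) = 1.753 m·K/W
R_vermiculite board = ΣR − ΣR_known = 3.294 − 1.756 = 1.538 m·K/W
ln(r₂/r₁)/(2πk) = 1.538 ⇒ k = 0.7162/(2π·1.538) = 0.0741 W/m·K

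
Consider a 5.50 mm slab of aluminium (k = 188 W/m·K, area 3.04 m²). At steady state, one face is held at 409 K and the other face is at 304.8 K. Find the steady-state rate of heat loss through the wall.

Q = 10800 kW

Q = kA·ΔT/L = 188 × 3.04 × |409 K − 304.8 K| / 0.00550 = 1.08×10^7 W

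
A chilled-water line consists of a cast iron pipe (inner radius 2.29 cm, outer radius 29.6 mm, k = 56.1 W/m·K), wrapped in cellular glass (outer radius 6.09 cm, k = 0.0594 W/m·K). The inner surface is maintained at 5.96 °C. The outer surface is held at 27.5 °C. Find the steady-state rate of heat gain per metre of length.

Q' = 11.1 W/m

Series thermal resistances, inner to outer:
  R'_cast iron = ln(0.0296/0.0229)/(2πk) = 0.2566/(2π·56.1) = 7.281×10^-4 m·K/W
  R'_cellular glass = ln(0.0609/0.0296)/(2πk) = 0.7215/(2π·0.0594) = 1.933 m·K/W
ΣR = 7.281×10^-4 + 1.933 = 1.934 m·K/W
Q' = ΔT/ΣR = (5.96 °C − 27.5 °C)/1.934 = -11.1 W/m
(Negative Q' ⇒ heat flows inward; heat gain = 11.1 W/m.)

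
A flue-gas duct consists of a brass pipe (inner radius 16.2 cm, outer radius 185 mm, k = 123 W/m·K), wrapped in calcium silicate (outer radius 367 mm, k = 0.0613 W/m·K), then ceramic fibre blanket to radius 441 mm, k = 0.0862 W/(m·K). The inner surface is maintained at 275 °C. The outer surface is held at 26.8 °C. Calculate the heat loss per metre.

Treat each layer as a resistance in series:
  R'_brass = ln(0.185/0.162)/(2πk) = 0.1328/(2π·123) = 1.718×10^-4 m·K/W
  R'_calcium silicate = ln(0.367/0.185)/(2πk) = 0.6850/(2π·0.0613) = 1.779 m·K/W
  R'_ceramic fibre blanket = ln(0.441/0.367)/(2πk) = 0.1837/(2π·0.0862) = 0.3391 m·K/W
ΣR = 1.718×10^-4 + 1.779 + 0.3391 = 2.118 m·K/W
Q' = ΔT/ΣR = (275 °C − 26.8 °C)/2.118 = 117 W/m

Q' = 117 W/m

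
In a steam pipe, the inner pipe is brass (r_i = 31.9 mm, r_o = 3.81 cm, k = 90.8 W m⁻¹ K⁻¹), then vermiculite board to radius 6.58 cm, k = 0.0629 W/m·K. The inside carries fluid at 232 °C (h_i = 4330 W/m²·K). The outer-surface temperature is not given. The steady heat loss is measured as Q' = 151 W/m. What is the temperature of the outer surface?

Sum the resistances:
  R'_conv,in = 1/(2πr h) = 1/(2π·0.0319·4330) = 0.001152 m·K/W
  R'_brass = ln(0.0381/0.0319)/(2πk) = 0.1776/(2π·90.8) = 3.113×10^-4 m·K/W
  R'_vermiculite board = ln(0.0658/0.0381)/(2πk) = 0.5464/(2π·0.0629) = 1.383 m·K/W
ΣR = 1.384 m·K/W
ΔT = Q'·ΣR = 151 × 1.384 = 209.0 K
Heat flows outward, so T_out = T_in − ΔT = 232 − 209.0 = 23.0 °C

T_out = 23.0 °C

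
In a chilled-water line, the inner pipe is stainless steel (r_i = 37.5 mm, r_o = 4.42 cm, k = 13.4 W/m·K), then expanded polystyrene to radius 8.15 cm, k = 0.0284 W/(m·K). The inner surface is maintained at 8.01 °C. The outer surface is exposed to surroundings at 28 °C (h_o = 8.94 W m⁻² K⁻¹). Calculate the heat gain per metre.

Resistance network (inner→outer):
  R'_stainless steel = ln(0.0442/0.0375)/(2πk) = 0.1644/(2π·13.4) = 0.001952 m·K/W
  R'_expanded polystyrene = ln(0.0815/0.0442)/(2πk) = 0.6119/(2π·0.0284) = 3.429 m·K/W
  R'_conv,out = 1/(2πr h) = 1/(2π·0.0815·8.94) = 0.2184 m·K/W
ΣR = 0.001952 + 3.429 + 0.2184 = 3.649 m·K/W
Q' = ΔT/ΣR = (8.01 °C − 28 °C)/3.649 = -5.48 W/m
(Negative Q' ⇒ heat flows inward; heat gain = 5.48 W/m.)

Q' = 5.48 W/m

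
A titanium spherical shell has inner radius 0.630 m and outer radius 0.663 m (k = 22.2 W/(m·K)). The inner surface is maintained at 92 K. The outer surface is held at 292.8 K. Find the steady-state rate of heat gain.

Q = 7.09×10^5 W

Q = 4πk·ΔT/(1/r₁ − 1/r₂) = 4π × 22.2 × 200.8 / (1/0.630 − 1/0.663) = 7.09×10^5 W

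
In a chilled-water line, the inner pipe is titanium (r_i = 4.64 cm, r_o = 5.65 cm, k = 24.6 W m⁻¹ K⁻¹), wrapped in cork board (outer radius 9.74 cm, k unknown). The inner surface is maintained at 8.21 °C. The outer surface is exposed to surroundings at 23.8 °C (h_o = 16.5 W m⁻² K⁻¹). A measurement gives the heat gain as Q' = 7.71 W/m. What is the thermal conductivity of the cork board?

ΣR = ΔT/Q' = |8.21 − 23.8|/7.71 = 2.022 m·K/W
Known resistances:
  R'_titanium = ln(0.0565/0.0464)/(2πk) = 0.1969/(2π·24.6) = 0.001274 m·K/W
  R'_conv,out = 1/(2πr h) = 1/(2π·0.0974·16.5) = 0.09903 m·K/W
R_cork board = ΣR − ΣR_known = 2.022 − 0.1003 = 1.922 m·K/W
ln(r₂/r₁)/(2πk) = 1.922 ⇒ k = 0.5446/(2π·1.922) = 0.0451 W/m·K

k = 0.0451 W/m·K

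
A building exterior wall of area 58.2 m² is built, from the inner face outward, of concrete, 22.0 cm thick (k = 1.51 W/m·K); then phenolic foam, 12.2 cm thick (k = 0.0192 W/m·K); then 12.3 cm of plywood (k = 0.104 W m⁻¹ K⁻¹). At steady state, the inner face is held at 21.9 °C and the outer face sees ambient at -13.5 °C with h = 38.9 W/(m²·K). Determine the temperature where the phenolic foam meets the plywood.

T = -7.95 °C

Resistance network (inner→outer):
  R_concrete = L/(kA) = 0.220/(1.51·58.2) = 0.002503 K/W
  R_phenolic foam = L/(kA) = 0.122/(0.0192·58.2) = 0.1092 K/W
  R_plywood = L/(kA) = 0.123/(0.104·58.2) = 0.02032 K/W
  R_conv,out = 1/(hA) = 1/(38.9·58.2) = 4.417×10^-4 K/W
ΣR = 0.002503 + 0.1092 + 0.02032 + 4.417×10^-4 = 0.1325 K/W
Q = ΔT/ΣR = (21.9 °C − -13.5 °C)/0.1325 = 267.2 W
From the inner boundary to the phenolic foam/plywood interface, ΣR_partial = 0.1117 K/W.
T_interface = T_in − Q·ΣR_partial = 21.9 °C − (267.2)(0.1117) = -7.95 °C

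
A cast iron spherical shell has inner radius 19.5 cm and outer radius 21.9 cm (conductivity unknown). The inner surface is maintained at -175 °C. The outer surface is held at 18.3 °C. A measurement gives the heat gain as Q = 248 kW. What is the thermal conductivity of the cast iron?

k = 57.4 W/m·K

ΣR = ΔT/Q = |-175 − 18.3|/2.48×10^5 = 7.794×10^-4 K/W
(1/r₁−1/r₂)/(4πk) = 7.794×10^-4 ⇒ k = 0.5620/(4π·7.794×10^-4) = 57.4 W/m·K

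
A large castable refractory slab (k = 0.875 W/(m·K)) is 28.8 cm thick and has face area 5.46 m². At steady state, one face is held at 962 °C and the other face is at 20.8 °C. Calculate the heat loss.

Q = 15600 W

Q = kA·ΔT/L = 0.875 × 5.46 × |962 °C − 20.8 °C| / 0.288 = 15600 W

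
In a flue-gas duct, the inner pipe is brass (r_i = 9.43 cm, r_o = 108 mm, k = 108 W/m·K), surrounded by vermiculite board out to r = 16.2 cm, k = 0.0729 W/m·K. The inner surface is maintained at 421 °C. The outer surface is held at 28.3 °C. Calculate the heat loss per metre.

Resistance network (inner→outer):
  R'_brass = ln(0.108/0.0943)/(2πk) = 0.1357/(2π·108) = 1.999×10^-4 m·K/W
  R'_vermiculite board = ln(0.162/0.108)/(2πk) = 0.4055/(2π·0.0729) = 0.8852 m·K/W
ΣR = 1.999×10^-4 + 0.8852 = 0.8854 m·K/W
Q' = ΔT/ΣR = (421 °C − 28.3 °C)/0.8854 = 444 W/m

Q' = 444 W/m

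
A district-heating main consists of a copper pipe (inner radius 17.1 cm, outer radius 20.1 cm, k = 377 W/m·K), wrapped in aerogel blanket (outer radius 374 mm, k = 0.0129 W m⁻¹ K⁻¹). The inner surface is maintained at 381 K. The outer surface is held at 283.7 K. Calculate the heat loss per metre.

Q' = 12.7 W/m

Treat each layer as a resistance in series:
  R'_copper = ln(0.201/0.171)/(2πk) = 0.1616/(2π·377) = 6.824×10^-5 m·K/W
  R'_aerogel blanket = ln(0.374/0.201)/(2πk) = 0.6210/(2π·0.0129) = 7.661 m·K/W
ΣR = 6.824×10^-5 + 7.661 = 7.661 m·K/W
Q' = ΔT/ΣR = (381 K − 283.7 K)/7.661 = 12.7 W/m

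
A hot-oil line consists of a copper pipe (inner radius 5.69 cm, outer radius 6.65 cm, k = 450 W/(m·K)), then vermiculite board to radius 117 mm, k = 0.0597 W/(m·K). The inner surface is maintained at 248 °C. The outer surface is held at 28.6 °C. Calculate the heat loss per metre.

Q' = 146 W/m

Treat each layer as a resistance in series:
  R'_copper = ln(0.0665/0.0569)/(2πk) = 0.1559/(2π·450) = 5.514×10^-5 m·K/W
  R'_vermiculite board = ln(0.117/0.0665)/(2πk) = 0.5650/(2π·0.0597) = 1.506 m·K/W
ΣR = 5.514×10^-5 + 1.506 = 1.506 m·K/W
Q' = ΔT/ΣR = (248 °C − 28.6 °C)/1.506 = 146 W/m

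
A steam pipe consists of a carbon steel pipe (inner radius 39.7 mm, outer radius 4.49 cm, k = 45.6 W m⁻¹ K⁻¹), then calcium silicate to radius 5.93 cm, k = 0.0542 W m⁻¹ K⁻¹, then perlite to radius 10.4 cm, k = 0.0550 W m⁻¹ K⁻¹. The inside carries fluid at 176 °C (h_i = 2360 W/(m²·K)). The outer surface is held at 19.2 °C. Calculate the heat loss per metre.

Series thermal resistances, inner to outer:
  R'_conv,in = 1/(2πr h) = 1/(2π·0.0397·2360) = 0.001699 m·K/W
  R'_carbon steel = ln(0.0449/0.0397)/(2πk) = 0.1231/(2π·45.6) = 4.296×10^-4 m·K/W
  R'_calcium silicate = ln(0.0593/0.0449)/(2πk) = 0.2782/(2π·0.0542) = 0.8168 m·K/W
  R'_perlite = ln(0.104/0.0593)/(2πk) = 0.5618/(2π·0.0550) = 1.626 m·K/W
ΣR = 0.001699 + 4.296×10^-4 + 0.8168 + 1.626 = 2.445 m·K/W
Q' = ΔT/ΣR = (176 °C − 19.2 °C)/2.445 = 64.1 W/m

Q' = 64.1 W/m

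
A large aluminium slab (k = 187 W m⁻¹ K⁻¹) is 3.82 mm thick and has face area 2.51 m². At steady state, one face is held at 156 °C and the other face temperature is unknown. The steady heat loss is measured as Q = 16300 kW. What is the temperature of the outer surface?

Sum the resistances:
  R_aluminium = L/(kA) = 0.00382/(187·2.51) = 8.139×10^-6 K/W
ΣR = 8.139×10^-6 K/W
ΔT = Q·ΣR = 1.63×10^7 × 8.139×10^-6 = 132.7 K
Heat flows outward, so T_out = T_in − ΔT = 156 − 132.7 = 23.3 °C

T_out = 23.3 °C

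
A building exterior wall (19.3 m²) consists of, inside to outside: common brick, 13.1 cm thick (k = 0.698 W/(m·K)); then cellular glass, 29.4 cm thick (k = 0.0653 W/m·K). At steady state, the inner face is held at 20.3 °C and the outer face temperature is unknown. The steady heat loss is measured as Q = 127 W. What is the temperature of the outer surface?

Series resistances:
  R_common brick = L/(kA) = 0.131/(0.698·19.3) = 0.009724 K/W
  R_cellular glass = L/(kA) = 0.294/(0.0653·19.3) = 0.2333 K/W
ΣR = 0.2430 K/W
ΔT = Q·ΣR = 127 × 0.2430 = 30.86 K
Heat flows outward, so T_out = T_in − ΔT = 20.3 − 30.86 = -10.6 °C

T_out = -10.6 °C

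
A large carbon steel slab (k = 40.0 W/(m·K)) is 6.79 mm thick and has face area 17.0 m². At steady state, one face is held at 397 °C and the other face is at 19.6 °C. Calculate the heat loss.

Q = kA·ΔT/L = 40.0 × 17.0 × |397 °C − 19.6 °C| / 0.00679 = 3.78×10^7 W

Q = 37800 kW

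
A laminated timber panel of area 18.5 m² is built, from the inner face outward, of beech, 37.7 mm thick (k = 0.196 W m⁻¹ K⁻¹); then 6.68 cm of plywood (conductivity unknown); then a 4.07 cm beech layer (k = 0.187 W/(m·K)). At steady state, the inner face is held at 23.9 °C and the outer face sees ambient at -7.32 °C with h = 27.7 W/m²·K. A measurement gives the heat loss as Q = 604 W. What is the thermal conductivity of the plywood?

ΣR = ΔT/Q = |23.9 − -7.32|/604 = 0.05169 K/W
Known resistances:
  R_beech = L/(kA) = 0.0377/(0.196·18.5) = 0.01040 K/W
  R_beech = L/(kA) = 0.0407/(0.187·18.5) = 0.01176 K/W
  R_conv,out = 1/(hA) = 1/(27.7·18.5) = 0.001951 K/W
R_plywood = ΣR − ΣR_known = 0.05169 − 0.02411 = 0.02758 K/W
L/(kA) = 0.02758 ⇒ k = 0.0668/(0.02758·18.5) = 0.131 W/m·K

k = 0.131 W/m·K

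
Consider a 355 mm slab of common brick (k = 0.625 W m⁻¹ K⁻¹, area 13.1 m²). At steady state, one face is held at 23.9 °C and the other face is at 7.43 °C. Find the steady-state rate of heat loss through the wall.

Q = 380 W

Q = kA·ΔT/L = 0.625 × 13.1 × |23.9 °C − 7.43 °C| / 0.355 = 380 W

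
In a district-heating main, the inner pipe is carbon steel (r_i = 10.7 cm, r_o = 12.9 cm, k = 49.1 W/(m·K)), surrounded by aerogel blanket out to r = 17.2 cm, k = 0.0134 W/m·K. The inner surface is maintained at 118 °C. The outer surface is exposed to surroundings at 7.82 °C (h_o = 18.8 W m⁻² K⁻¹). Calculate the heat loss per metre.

Series thermal resistances, inner to outer:
  R'_carbon steel = ln(0.129/0.107)/(2πk) = 0.1870/(2π·49.1) = 6.061×10^-4 m·K/W
  R'_aerogel blanket = ln(0.172/0.129)/(2πk) = 0.2877/(2π·0.0134) = 3.417 m·K/W
  R'_conv,out = 1/(2πr h) = 1/(2π·0.172·18.8) = 0.04922 m·K/W
ΣR = 6.061×10^-4 + 3.417 + 0.04922 = 3.467 m·K/W
Q' = ΔT/ΣR = (118 °C − 7.82 °C)/3.467 = 31.8 W/m

Q' = 31.8 W/m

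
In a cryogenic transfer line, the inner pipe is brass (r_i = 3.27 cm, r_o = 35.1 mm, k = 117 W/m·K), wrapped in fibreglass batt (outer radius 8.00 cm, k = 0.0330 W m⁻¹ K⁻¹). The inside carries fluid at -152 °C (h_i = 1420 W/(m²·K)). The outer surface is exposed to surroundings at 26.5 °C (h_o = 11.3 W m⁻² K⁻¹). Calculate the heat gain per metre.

Q' = 43.0 W/m

Series thermal resistances, inner to outer:
  R'_conv,in = 1/(2πr h) = 1/(2π·0.0327·1420) = 0.003428 m·K/W
  R'_brass = ln(0.0351/0.0327)/(2πk) = 0.07083/(2π·117) = 9.634×10^-5 m·K/W
  R'_fibreglass batt = ln(0.0800/0.0351)/(2πk) = 0.8238/(2π·0.0330) = 3.973 m·K/W
  R'_conv,out = 1/(2πr h) = 1/(2π·0.0800·11.3) = 0.1761 m·K/W
ΣR = 0.003428 + 9.634×10^-5 + 3.973 + 0.1761 = 4.153 m·K/W
Q' = ΔT/ΣR = (-152 °C − 26.5 °C)/4.153 = -43.0 W/m
(Negative Q' ⇒ heat flows inward; heat gain = 43.0 W/m.)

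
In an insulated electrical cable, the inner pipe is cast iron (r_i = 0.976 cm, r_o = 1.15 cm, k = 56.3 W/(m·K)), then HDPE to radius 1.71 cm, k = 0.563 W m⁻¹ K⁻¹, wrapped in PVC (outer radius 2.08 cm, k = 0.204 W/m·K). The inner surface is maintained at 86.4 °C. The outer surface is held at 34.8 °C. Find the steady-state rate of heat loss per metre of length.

Q' = 194 W/m

Treat each layer as a resistance in series:
  R'_cast iron = ln(0.0115/0.00976)/(2πk) = 0.1641/(2π·56.3) = 4.638×10^-4 m·K/W
  R'_HDPE = ln(0.0171/0.0115)/(2πk) = 0.3967/(2π·0.563) = 0.1122 m·K/W
  R'_PVC = ln(0.0208/0.0171)/(2πk) = 0.1959/(2π·0.204) = 0.1528 m·K/W
ΣR = 4.638×10^-4 + 0.1122 + 0.1528 = 0.2655 m·K/W
Q' = ΔT/ΣR = (86.4 °C − 34.8 °C)/0.2655 = 194 W/m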